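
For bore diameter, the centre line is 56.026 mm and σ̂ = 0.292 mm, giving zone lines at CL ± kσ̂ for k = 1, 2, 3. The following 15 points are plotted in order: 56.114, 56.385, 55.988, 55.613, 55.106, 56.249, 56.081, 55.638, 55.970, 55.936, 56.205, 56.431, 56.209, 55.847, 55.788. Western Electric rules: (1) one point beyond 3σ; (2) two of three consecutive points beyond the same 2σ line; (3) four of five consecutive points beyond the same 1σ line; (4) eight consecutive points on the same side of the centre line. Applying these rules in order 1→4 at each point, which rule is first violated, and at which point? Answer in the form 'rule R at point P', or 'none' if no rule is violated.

rule 1 at point 5

Zone of each point (C = within 1σ̂, B = 1σ̂–2σ̂, A = 2σ̂–3σ̂, * = beyond 3σ̂; sign = side of CL): 1:+C, 2:+B, 3:-C, 4:-B, 5:-*, 6:+C, 7:+C, 8:-B, 9:-C, 10:-C, 11:+C, 12:+B, 13:+C, 14:-C, 15:-C
Rule 1 (one point beyond the 3σ limits) is satisfied at point 5.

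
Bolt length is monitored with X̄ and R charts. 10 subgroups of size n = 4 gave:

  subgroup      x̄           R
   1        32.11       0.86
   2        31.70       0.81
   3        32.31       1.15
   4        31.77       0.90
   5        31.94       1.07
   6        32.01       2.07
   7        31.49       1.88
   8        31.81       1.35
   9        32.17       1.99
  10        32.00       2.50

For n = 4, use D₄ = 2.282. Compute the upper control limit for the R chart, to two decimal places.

3.33

R̄ = (0.86 + 0.81 + 1.15 + 0.90 + 1.07 + 2.07 + 1.88 + 1.35 + 1.99 + 2.50) / 10 = 14.5800 / 10 = 1.4580
UCL_R = D₄·R̄ = 2.282 × 1.4580 = 3.3272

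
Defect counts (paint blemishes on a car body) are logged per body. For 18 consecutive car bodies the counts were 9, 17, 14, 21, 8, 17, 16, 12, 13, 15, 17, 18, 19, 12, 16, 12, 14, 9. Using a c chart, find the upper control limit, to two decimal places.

c̄ = (9 + 17 + 14 + 21 + 8 + 17 + 16 + 12 + 13 + 15 + 17 + 18 + 19 + 12 + 16 + 12 + 14 + 9) / 18 = 259 / 18 = 14.3889
UCL = c̄ + 3√c̄ = 14.3889 + 3 × √14.3889 = 14.3889 + 3 × 3.7933 = 25.7687

25.77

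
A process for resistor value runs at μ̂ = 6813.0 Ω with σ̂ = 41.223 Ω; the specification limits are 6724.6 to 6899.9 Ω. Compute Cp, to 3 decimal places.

Cp = (USL − LSL) / (6σ̂) = (6899.9 − 6724.6) / (6 × 41.223) = 175.3000 / 247.3380 = 0.7087

0.709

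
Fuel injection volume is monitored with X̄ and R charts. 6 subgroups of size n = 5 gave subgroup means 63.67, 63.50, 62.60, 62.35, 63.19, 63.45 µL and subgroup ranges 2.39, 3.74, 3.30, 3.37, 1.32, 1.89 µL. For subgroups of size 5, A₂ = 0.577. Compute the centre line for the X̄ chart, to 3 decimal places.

X̄̄ = (63.67 + 63.50 + 62.60 + 62.35 + 63.19 + 63.45) / 6 = 378.7600 / 6 = 63.1267
CL = X̄̄ = 63.1267

63.127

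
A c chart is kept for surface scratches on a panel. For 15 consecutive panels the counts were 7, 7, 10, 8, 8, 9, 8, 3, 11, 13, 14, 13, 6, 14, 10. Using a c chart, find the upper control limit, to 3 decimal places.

c̄ = (7 + 7 + 10 + 8 + 8 + 9 + 8 + 3 + 11 + 13 + 14 + 13 + 6 + 14 + 10) / 15 = 141 / 15 = 9.4000
UCL = c̄ + 3√c̄ = 9.4000 + 3 × √9.4000 = 9.4000 + 3 × 3.0659 = 18.5978

18.598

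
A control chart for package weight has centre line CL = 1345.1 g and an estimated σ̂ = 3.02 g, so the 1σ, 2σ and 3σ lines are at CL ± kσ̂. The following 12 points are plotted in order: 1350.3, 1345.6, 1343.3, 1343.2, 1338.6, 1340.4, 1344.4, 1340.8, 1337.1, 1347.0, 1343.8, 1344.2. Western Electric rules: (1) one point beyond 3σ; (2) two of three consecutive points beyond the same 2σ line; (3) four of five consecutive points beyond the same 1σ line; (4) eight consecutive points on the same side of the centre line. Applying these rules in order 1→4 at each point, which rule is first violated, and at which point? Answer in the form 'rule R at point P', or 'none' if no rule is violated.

Zone of each point (C = within 1σ̂, B = 1σ̂–2σ̂, A = 2σ̂–3σ̂, * = beyond 3σ̂; sign = side of CL): 1:+B, 2:+C, 3:-C, 4:-C, 5:-A, 6:-B, 7:-C, 8:-B, 9:-A, 10:+C, 11:-C, 12:-C
Rule 3 (four of five consecutive points beyond the same 1σ limit) is satisfied at point 9.

rule 3 at point 9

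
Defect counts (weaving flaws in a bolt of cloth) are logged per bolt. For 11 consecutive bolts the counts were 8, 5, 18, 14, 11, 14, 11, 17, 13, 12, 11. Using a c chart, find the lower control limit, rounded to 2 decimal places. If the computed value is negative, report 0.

c̄ = (8 + 5 + 18 + 14 + 11 + 14 + 11 + 17 + 13 + 12 + 11) / 11 = 134 / 11 = 12.1818
LCL = c̄ − 3√c̄ = 12.1818 − 3 × 3.4902 = 1.7111

1.71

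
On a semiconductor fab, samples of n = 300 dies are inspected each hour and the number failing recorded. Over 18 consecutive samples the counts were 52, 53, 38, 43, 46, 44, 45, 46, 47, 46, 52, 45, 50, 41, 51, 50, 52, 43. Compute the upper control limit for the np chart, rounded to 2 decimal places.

65.76

p̄ = Σdᵢ / (k·n) = 844 / (18 × 300) = 0.15630
UCL = np̄ + 3·√(np̄(1−p̄)) = 46.8889 + 3 × √(46.8889×0.84370) = 46.8889 + 3 × 6.2897 = 65.7580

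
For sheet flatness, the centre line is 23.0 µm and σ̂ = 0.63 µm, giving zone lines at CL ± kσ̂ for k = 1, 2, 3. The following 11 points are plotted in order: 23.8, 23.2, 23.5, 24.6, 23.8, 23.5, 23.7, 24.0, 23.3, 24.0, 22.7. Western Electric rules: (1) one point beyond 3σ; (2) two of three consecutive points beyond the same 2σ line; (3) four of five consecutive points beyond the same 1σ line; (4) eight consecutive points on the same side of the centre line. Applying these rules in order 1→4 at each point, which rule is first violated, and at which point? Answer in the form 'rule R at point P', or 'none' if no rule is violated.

rule 3 at point 8

Zone of each point (C = within 1σ̂, B = 1σ̂–2σ̂, A = 2σ̂–3σ̂, * = beyond 3σ̂; sign = side of CL): 1:+B, 2:+C, 3:+C, 4:+A, 5:+B, 6:+C, 7:+B, 8:+B, 9:+C, 10:+B, 11:-C
Rule 3 (four of five consecutive points beyond the same 1σ limit) is satisfied at point 8.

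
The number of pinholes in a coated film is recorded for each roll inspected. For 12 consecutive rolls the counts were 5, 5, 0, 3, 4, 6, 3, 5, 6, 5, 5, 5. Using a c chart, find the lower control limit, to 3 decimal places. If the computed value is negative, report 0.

c̄ = (5 + 5 + 0 + 3 + 4 + 6 + 3 + 5 + 6 + 5 + 5 + 5) / 12 = 52 / 12 = 4.3333
LCL = c̄ − 3√c̄ = 4.3333 − 3 × 2.0817 = -1.9117 → 0 (cannot be negative)

0.000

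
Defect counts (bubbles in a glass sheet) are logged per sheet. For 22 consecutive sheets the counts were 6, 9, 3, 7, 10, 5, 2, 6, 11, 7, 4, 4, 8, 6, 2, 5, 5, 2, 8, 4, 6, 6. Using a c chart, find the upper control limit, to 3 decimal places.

12.907

c̄ = (6 + 9 + 3 + 7 + 10 + 5 + 2 + 6 + 11 + 7 + 4 + 4 + 8 + 6 + 2 + 5 + 5 + 2 + 8 + 4 + 6 + 6) / 22 = 126 / 22 = 5.7273
UCL = c̄ + 3√c̄ = 5.7273 + 3 × √5.7273 = 5.7273 + 3 × 2.3932 = 12.9068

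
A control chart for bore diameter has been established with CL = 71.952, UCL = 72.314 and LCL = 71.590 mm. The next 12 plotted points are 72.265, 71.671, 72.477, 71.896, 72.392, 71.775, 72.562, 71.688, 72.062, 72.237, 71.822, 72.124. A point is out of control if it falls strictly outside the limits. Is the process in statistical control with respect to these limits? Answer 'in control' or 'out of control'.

Compare each point to [71.590, 72.314]: sample 3 = 72.477 > UCL; sample 5 = 72.392 > UCL; sample 7 = 72.562 > UCL.

out of control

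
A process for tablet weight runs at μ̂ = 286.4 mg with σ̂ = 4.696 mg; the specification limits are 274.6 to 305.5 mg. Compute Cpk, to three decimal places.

Cpu = (USL − μ̂) / (3σ̂) = (305.5 − 286.4) / (3 × 4.696) = 1.3558; Cpl = (μ̂ − LSL) / (3σ̂) = (286.4 − 274.6) / (3 × 4.696) = 0.8376; Cpk = min(Cpu, Cpl) = 0.8376

0.838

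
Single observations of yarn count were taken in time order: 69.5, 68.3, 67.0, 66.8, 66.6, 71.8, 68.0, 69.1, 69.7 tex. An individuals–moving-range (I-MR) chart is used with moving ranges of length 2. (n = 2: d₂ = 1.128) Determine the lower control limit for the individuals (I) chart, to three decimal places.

X̄ = (69.5 + 68.3 + 67.0 + 66.8 + 66.6 + 71.8 + 68.0 + 69.1 + 69.7) / 9 = 68.5333
Moving ranges: 1.2, 1.3, 0.2, 0.2, 5.2, 3.8, 1.1, 0.6; M̄R̄ = 13.6000 / 8 = 1.7000
LCL = X̄ − 3·M̄R̄/d₂ = 68.5333 − 3 × 1.7000 / 1.128 = 64.0121

64.012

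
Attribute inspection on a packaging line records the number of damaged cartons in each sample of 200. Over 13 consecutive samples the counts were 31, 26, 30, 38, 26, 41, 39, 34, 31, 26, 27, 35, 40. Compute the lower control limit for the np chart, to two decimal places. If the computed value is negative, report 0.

p̄ = Σdᵢ / (k·n) = 424 / (13 × 200) = 0.16308
LCL = np̄ − 3·√(np̄(1−p̄)) = 32.6154 − 3 × 5.2246 = 16.9415

16.94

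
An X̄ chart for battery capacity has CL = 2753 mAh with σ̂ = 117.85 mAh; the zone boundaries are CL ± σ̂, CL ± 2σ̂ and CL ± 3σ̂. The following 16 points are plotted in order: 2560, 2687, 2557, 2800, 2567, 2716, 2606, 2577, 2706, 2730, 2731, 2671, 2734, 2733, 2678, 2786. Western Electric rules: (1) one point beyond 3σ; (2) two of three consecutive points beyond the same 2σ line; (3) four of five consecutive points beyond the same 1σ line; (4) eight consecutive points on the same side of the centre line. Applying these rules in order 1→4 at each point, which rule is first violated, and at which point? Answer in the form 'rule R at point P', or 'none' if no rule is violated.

Zone of each point (C = within 1σ̂, B = 1σ̂–2σ̂, A = 2σ̂–3σ̂, * = beyond 3σ̂; sign = side of CL): 1:-B, 2:-C, 3:-B, 4:+C, 5:-B, 6:-C, 7:-B, 8:-B, 9:-C, 10:-C, 11:-C, 12:-C, 13:-C, 14:-C, 15:-C, 16:+C
Rule 4 (eight consecutive points on the same side of the centre line) is satisfied at point 12.

rule 4 at point 12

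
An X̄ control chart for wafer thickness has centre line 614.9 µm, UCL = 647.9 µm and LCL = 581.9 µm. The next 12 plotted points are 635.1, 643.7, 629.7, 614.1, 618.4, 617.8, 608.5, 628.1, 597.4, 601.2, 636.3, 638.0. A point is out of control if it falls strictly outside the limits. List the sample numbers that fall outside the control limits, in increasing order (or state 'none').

none

All 12 points lie within [581.9, 647.9].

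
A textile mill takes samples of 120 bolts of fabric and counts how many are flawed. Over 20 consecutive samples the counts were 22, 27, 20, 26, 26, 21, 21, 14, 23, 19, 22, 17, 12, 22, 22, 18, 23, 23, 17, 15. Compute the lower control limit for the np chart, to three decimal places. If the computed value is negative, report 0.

8.131

p̄ = Σdᵢ / (k·n) = 410 / (20 × 120) = 0.17083
LCL = np̄ − 3·√(np̄(1−p̄)) = 20.5000 − 3 × 4.1229 = 8.1314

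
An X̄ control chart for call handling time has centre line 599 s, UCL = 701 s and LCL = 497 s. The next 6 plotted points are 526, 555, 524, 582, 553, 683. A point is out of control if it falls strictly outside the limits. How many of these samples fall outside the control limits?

0

All 6 points lie within [497, 701].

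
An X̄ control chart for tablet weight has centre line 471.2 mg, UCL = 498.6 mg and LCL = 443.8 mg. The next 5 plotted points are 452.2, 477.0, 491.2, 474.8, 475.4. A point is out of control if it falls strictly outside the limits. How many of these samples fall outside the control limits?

0

All 5 points lie within [443.8, 498.6].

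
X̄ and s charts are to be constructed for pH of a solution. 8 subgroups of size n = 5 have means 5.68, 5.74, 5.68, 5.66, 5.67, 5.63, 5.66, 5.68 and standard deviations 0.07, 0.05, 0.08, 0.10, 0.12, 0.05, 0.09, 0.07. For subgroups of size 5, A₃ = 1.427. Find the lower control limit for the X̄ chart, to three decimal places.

X̄̄ = (5.68 + 5.74 + 5.68 + 5.66 + 5.67 + 5.63 + 5.66 + 5.68) / 8 = 5.6750
s̄ = (0.07 + 0.05 + 0.08 + 0.10 + 0.12 + 0.05 + 0.09 + 0.07) / 8 = 0.0788
LCL = X̄̄ − A₃·s̄ = 5.6750 − 1.427 × 0.0788 = 5.5626

5.563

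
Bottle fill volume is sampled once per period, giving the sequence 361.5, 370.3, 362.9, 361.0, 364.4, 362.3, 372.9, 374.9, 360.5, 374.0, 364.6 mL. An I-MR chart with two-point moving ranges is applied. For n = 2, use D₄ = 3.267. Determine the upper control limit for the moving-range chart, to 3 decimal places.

Moving ranges: 8.8, 7.4, 1.9, 3.4, 2.1, 10.6, 2.0, 14.4, 13.5, 9.4; M̄R̄ = 73.5000 / 10 = 7.3500
UCL_MR = D₄·M̄R̄ = 3.267 × 7.3500 = 24.0124

24.012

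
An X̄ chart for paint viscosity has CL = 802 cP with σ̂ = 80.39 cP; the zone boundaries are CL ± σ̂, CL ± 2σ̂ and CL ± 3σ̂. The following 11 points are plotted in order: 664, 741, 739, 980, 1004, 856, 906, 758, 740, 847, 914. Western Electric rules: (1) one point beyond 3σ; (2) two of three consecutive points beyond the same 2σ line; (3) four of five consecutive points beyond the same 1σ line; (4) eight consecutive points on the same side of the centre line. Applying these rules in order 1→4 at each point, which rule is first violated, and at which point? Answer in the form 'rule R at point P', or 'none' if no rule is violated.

Zone of each point (C = within 1σ̂, B = 1σ̂–2σ̂, A = 2σ̂–3σ̂, * = beyond 3σ̂; sign = side of CL): 1:-B, 2:-C, 3:-C, 4:+A, 5:+A, 6:+C, 7:+B, 8:-C, 9:-C, 10:+C, 11:+B
Rule 2 (two of three consecutive points beyond the same 2σ limit) is satisfied at point 5.

rule 2 at point 5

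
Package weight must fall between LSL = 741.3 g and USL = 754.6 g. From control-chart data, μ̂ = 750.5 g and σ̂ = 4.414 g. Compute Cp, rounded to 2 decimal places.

0.50

Cp = (USL − LSL) / (6σ̂) = (754.6 − 741.3) / (6 × 4.414) = 13.3000 / 26.4840 = 0.5022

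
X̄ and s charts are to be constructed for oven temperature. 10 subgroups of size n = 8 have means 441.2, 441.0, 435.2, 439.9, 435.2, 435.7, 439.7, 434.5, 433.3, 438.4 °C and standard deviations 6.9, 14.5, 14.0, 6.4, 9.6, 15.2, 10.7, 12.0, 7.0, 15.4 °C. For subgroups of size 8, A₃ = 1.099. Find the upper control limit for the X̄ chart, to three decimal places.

449.686

X̄̄ = (441.2 + 441.0 + 435.2 + 439.9 + 435.2 + 435.7 + 439.7 + 434.5 + 433.3 + 438.4) / 10 = 437.4100
s̄ = (6.9 + 14.5 + 14.0 + 6.4 + 9.6 + 15.2 + 10.7 + 12.0 + 7.0 + 15.4) / 10 = 11.1700
UCL = X̄̄ + A₃·s̄ = 437.4100 + 1.099 × 11.1700 = 449.6858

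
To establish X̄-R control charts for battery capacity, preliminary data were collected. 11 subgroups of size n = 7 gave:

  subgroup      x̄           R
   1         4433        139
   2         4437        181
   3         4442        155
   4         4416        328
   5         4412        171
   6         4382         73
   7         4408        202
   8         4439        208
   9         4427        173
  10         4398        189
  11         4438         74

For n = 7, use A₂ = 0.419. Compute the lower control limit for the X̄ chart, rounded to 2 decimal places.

4348.98

X̄̄ = (4433 + 4437 + 4442 + 4416 + 4412 + 4382 + 4408 + 4439 + 4427 + 4398 + 4438) / 11 = 48632.0000 / 11 = 4421.0909
R̄ = (139 + 181 + 155 + 328 + 171 + 73 + 202 + 208 + 173 + 189 + 74) / 11 = 1893.0000 / 11 = 172.0909
LCL = X̄̄ − A₂·R̄ = 4421.0909 − 0.419 × 172.0909 = 4348.9848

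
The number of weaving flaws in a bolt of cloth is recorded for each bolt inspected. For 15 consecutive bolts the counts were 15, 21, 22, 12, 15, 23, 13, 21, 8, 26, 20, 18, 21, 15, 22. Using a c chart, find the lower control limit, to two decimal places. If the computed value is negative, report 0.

c̄ = (15 + 21 + 22 + 12 + 15 + 23 + 13 + 21 + 8 + 26 + 20 + 18 + 21 + 15 + 22) / 15 = 272 / 15 = 18.1333
LCL = c̄ − 3√c̄ = 18.1333 − 3 × 4.2583 = 5.3584

5.36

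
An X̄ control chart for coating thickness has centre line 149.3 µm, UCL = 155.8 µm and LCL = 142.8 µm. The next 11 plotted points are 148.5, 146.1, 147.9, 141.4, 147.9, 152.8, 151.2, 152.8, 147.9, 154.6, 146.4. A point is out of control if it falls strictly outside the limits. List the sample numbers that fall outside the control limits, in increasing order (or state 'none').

Compare each point to [142.8, 155.8]: sample 4 = 141.4 < LCL.

4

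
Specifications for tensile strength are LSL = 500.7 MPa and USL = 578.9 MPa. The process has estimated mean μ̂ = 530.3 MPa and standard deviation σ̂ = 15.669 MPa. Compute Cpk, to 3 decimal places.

Cpu = (USL − μ̂) / (3σ̂) = (578.9 − 530.3) / (3 × 15.669) = 1.0339; Cpl = (μ̂ − LSL) / (3σ̂) = (530.3 − 500.7) / (3 × 15.669) = 0.6297; Cpk = min(Cpu, Cpl) = 0.6297

0.630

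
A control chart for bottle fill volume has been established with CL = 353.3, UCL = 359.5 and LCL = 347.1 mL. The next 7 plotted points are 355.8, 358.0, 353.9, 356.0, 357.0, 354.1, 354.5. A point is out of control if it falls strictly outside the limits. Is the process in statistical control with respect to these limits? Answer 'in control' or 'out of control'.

in control

All 7 points lie within [347.1, 359.5].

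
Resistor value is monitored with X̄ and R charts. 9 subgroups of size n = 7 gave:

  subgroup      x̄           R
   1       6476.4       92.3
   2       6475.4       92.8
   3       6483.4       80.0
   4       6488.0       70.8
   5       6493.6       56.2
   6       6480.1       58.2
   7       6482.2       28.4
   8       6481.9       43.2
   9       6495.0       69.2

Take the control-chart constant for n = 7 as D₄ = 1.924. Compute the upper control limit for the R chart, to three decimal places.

R̄ = (92.3 + 92.8 + 80.0 + 70.8 + 56.2 + 58.2 + 28.4 + 43.2 + 69.2) / 9 = 591.1000 / 9 = 65.6778
UCL_R = D₄·R̄ = 1.924 × 65.6778 = 126.3640

126.364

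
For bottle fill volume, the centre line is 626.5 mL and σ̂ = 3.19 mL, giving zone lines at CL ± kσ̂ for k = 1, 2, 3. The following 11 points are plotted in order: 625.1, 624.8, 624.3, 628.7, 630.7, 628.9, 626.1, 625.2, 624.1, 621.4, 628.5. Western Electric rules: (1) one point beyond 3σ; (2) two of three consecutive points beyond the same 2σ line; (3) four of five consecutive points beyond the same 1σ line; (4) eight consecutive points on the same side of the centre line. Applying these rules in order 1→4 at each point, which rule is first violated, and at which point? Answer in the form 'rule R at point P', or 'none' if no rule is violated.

none

Zone of each point (C = within 1σ̂, B = 1σ̂–2σ̂, A = 2σ̂–3σ̂, * = beyond 3σ̂; sign = side of CL): 1:-C, 2:-C, 3:-C, 4:+C, 5:+B, 6:+C, 7:-C, 8:-C, 9:-C, 10:-B, 11:+C
No rule fires across all 11 points.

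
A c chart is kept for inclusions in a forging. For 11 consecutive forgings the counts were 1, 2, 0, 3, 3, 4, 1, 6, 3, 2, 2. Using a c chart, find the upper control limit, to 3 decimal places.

7.155

c̄ = (1 + 2 + 0 + 3 + 3 + 4 + 1 + 6 + 3 + 2 + 2) / 11 = 27 / 11 = 2.4545
UCL = c̄ + 3√c̄ = 2.4545 + 3 × √2.4545 = 2.4545 + 3 × 1.5667 = 7.1546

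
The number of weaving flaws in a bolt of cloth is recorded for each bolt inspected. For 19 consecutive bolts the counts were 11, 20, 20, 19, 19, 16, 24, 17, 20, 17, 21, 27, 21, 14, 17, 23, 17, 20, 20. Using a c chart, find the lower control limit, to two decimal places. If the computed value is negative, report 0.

5.99

c̄ = (11 + 20 + 20 + 19 + 19 + 16 + 24 + 17 + 20 + 17 + 21 + 27 + 21 + 14 + 17 + 23 + 17 + 20 + 20) / 19 = 363 / 19 = 19.1053
LCL = c̄ − 3√c̄ = 19.1053 − 3 × 4.3710 = 5.9924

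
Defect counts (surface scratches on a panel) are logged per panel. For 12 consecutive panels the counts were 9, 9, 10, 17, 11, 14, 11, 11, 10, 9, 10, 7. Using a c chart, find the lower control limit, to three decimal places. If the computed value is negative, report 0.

0.869

c̄ = (9 + 9 + 10 + 17 + 11 + 14 + 11 + 11 + 10 + 9 + 10 + 7) / 12 = 128 / 12 = 10.6667
LCL = c̄ − 3√c̄ = 10.6667 − 3 × 3.2660 = 0.8687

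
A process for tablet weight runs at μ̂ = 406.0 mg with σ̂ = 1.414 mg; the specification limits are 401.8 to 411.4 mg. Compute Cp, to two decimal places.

Cp = (USL − LSL) / (6σ̂) = (411.4 − 401.8) / (6 × 1.414) = 9.6000 / 8.4840 = 1.1315

1.13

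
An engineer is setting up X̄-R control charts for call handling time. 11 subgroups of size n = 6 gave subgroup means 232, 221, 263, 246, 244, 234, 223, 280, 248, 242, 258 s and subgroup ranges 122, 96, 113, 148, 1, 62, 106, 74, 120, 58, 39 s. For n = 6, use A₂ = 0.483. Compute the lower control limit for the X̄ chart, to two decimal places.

X̄̄ = (232 + 221 + 263 + 246 + 244 + 234 + 223 + 280 + 248 + 242 + 258) / 11 = 2691.0000 / 11 = 244.6364
R̄ = (122 + 96 + 113 + 148 + 1 + 62 + 106 + 74 + 120 + 58 + 39) / 11 = 939.0000 / 11 = 85.3636
LCL = X̄̄ − A₂·R̄ = 244.6364 − 0.483 × 85.3636 = 203.4057

203.41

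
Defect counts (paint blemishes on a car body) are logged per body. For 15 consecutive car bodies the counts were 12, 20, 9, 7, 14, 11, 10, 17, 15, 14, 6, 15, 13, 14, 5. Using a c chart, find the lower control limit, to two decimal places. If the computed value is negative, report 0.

1.68

c̄ = (12 + 20 + 9 + 7 + 14 + 11 + 10 + 17 + 15 + 14 + 6 + 15 + 13 + 14 + 5) / 15 = 182 / 15 = 12.1333
LCL = c̄ − 3√c̄ = 12.1333 − 3 × 3.4833 = 1.6835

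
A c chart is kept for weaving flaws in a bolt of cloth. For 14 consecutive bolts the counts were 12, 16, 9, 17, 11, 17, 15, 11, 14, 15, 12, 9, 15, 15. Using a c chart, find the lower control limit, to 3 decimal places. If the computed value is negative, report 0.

2.435

c̄ = (12 + 16 + 9 + 17 + 11 + 17 + 15 + 11 + 14 + 15 + 12 + 9 + 15 + 15) / 14 = 188 / 14 = 13.4286
LCL = c̄ − 3√c̄ = 13.4286 − 3 × 3.6645 = 2.4351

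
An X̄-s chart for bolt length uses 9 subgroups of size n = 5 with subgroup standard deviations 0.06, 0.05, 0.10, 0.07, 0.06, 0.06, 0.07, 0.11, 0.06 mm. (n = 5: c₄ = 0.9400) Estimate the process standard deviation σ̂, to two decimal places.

0.08

s̄ = (0.06 + 0.05 + 0.10 + 0.07 + 0.06 + 0.06 + 0.07 + 0.11 + 0.06) / 9 = 0.0711
σ̂ = s̄ / c₄ = 0.0711 / 0.9400 = 0.0757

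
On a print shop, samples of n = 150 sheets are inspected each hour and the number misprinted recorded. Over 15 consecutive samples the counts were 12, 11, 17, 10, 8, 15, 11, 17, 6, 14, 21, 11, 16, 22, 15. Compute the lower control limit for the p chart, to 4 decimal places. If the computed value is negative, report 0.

p̄ = Σdᵢ / (k·n) = 206 / (15 × 150) = 0.09156
LCL = p̄ − 3·√(p̄(1−p̄)/n) = 0.09156 − 3 × 0.02355 = 0.02091

0.0209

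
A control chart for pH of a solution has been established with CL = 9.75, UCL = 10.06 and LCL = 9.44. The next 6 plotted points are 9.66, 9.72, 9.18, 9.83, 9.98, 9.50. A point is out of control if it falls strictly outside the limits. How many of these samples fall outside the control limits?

1

Compare each point to [9.44, 10.06]: sample 3 = 9.18 < LCL.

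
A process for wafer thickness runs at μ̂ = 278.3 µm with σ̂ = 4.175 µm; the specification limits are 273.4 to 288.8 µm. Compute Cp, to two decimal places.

0.61

Cp = (USL − LSL) / (6σ̂) = (288.8 − 273.4) / (6 × 4.175) = 15.4000 / 25.0500 = 0.6148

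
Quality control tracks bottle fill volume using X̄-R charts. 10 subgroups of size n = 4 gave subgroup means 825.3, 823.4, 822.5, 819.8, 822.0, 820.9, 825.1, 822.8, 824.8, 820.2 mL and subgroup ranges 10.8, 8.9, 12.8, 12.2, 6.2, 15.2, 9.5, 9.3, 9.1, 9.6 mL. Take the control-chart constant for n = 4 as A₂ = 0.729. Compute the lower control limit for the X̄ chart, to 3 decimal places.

815.128

X̄̄ = (825.3 + 823.4 + 822.5 + 819.8 + 822.0 + 820.9 + 825.1 + 822.8 + 824.8 + 820.2) / 10 = 8226.8000 / 10 = 822.6800
R̄ = (10.8 + 8.9 + 12.8 + 12.2 + 6.2 + 15.2 + 9.5 + 9.3 + 9.1 + 9.6) / 10 = 103.6000 / 10 = 10.3600
LCL = X̄̄ − A₂·R̄ = 822.6800 − 0.729 × 10.3600 = 815.1276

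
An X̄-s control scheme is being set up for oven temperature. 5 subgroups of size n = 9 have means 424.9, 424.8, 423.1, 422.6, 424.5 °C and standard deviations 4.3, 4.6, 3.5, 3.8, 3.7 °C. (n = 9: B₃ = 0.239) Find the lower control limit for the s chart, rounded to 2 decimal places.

0.95

s̄ = (4.3 + 4.6 + 3.5 + 3.8 + 3.7) / 5 = 3.9800
LCL_s = B₃·s̄ = 0.239 × 3.9800 = 0.9512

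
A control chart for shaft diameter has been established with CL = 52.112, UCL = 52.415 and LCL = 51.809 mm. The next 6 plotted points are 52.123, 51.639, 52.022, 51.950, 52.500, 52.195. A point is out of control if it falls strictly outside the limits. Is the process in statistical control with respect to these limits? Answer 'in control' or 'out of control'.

out of control

Compare each point to [51.809, 52.415]: sample 2 = 51.639 < LCL; sample 5 = 52.500 > UCL.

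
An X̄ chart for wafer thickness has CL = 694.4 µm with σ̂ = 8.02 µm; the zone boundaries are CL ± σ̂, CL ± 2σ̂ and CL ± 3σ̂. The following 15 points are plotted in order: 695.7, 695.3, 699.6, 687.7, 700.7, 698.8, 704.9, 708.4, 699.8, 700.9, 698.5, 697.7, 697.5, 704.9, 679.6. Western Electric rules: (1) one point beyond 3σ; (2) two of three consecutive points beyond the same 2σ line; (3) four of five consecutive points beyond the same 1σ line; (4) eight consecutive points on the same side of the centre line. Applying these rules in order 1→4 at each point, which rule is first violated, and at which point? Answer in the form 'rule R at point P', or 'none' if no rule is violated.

rule 4 at point 12

Zone of each point (C = within 1σ̂, B = 1σ̂–2σ̂, A = 2σ̂–3σ̂, * = beyond 3σ̂; sign = side of CL): 1:+C, 2:+C, 3:+C, 4:-C, 5:+C, 6:+C, 7:+B, 8:+B, 9:+C, 10:+C, 11:+C, 12:+C, 13:+C, 14:+B, 15:-B
Rule 4 (eight consecutive points on the same side of the centre line) is satisfied at point 12.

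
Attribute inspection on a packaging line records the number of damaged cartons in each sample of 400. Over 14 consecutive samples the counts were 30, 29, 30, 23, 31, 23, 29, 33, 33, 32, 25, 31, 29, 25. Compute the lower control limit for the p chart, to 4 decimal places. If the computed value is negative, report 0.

0.0332

p̄ = Σdᵢ / (k·n) = 403 / (14 × 400) = 0.07196
LCL = p̄ − 3·√(p̄(1−p̄)/n) = 0.07196 − 3 × 0.01292 = 0.03320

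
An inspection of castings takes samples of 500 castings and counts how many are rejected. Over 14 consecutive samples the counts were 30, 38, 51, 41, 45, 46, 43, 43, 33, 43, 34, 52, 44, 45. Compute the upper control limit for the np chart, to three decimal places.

p̄ = Σdᵢ / (k·n) = 588 / (14 × 500) = 0.08400
UCL = np̄ + 3·√(np̄(1−p̄)) = 42.0000 + 3 × √(42.0000×0.91600) = 42.0000 + 3 × 6.2026 = 60.6077

60.608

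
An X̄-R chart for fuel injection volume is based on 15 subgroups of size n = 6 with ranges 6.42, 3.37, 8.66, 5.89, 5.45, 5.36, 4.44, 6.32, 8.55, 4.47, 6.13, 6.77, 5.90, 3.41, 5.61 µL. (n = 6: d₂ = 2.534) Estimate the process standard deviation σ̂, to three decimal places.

2.282

R̄ = (6.42 + 3.37 + 8.66 + 5.89 + 5.45 + 5.36 + 4.44 + 6.32 + 8.55 + 4.47 + 6.13 + 6.77 + 5.90 + 3.41 + 5.61) / 15 = 5.7833
σ̂ = R̄ / d₂ = 5.7833 / 2.534 = 2.2823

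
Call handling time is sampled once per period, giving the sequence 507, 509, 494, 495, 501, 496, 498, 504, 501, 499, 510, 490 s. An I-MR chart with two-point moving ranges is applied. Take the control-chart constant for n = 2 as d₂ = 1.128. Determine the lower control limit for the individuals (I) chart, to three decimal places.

482.683

X̄ = (507 + 509 + 494 + 495 + 501 + 496 + 498 + 504 + 501 + 499 + 510 + 490) / 12 = 500.3333
Moving ranges: 2, 15, 1, 6, 5, 2, 6, 3, 2, 11, 20; M̄R̄ = 73.0000 / 11 = 6.6364
LCL = X̄ − 3·M̄R̄/d₂ = 500.3333 − 3 × 6.6364 / 1.128 = 482.6834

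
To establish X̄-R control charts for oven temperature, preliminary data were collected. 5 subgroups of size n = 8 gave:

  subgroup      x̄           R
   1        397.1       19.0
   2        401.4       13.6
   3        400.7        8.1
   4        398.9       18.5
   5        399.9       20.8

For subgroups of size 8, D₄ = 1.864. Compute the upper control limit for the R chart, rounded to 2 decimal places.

R̄ = (19.0 + 13.6 + 8.1 + 18.5 + 20.8) / 5 = 80.0000 / 5 = 16.0000
UCL_R = D₄·R̄ = 1.864 × 16.0000 = 29.8240

29.82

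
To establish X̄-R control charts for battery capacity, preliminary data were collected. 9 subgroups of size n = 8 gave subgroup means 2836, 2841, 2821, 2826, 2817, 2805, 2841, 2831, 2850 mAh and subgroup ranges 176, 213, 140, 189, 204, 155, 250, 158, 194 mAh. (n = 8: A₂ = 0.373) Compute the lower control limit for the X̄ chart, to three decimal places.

X̄̄ = (2836 + 2841 + 2821 + 2826 + 2817 + 2805 + 2841 + 2831 + 2850) / 9 = 25468.0000 / 9 = 2829.7778
R̄ = (176 + 213 + 140 + 189 + 204 + 155 + 250 + 158 + 194) / 9 = 1679.0000 / 9 = 186.5556
LCL = X̄̄ − A₂·R̄ = 2829.7778 − 0.373 × 186.5556 = 2760.1926

2760.193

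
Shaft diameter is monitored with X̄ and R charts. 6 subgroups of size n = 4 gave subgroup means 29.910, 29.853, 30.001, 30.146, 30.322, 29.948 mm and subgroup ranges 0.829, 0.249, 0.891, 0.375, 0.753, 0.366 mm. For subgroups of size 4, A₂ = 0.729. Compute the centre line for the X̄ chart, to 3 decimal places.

X̄̄ = (29.910 + 29.853 + 30.001 + 30.146 + 30.322 + 29.948) / 6 = 180.1800 / 6 = 30.0300
CL = X̄̄ = 30.0300

30.030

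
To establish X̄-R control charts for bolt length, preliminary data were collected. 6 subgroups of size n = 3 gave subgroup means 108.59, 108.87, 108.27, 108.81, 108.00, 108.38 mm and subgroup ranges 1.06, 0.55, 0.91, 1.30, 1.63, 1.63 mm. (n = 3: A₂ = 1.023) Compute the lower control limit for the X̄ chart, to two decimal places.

X̄̄ = (108.59 + 108.87 + 108.27 + 108.81 + 108.00 + 108.38) / 6 = 650.9200 / 6 = 108.4867
R̄ = (1.06 + 0.55 + 0.91 + 1.30 + 1.63 + 1.63) / 6 = 7.0800 / 6 = 1.1800
LCL = X̄̄ − A₂·R̄ = 108.4867 − 1.023 × 1.1800 = 107.2795

107.28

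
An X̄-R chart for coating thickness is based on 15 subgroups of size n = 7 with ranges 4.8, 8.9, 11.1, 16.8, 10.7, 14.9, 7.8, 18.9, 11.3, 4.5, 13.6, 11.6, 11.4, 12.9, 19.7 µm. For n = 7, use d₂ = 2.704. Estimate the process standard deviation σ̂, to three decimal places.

4.411

R̄ = (4.8 + 8.9 + 11.1 + 16.8 + 10.7 + 14.9 + 7.8 + 18.9 + 11.3 + 4.5 + 13.6 + 11.6 + 11.4 + 12.9 + 19.7) / 15 = 11.9267
σ̂ = R̄ / d₂ = 11.9267 / 2.704 = 4.4107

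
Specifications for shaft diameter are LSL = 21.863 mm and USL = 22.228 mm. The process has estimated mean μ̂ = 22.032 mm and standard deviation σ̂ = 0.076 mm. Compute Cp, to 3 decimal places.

Cp = (USL − LSL) / (6σ̂) = (22.228 − 21.863) / (6 × 0.076) = 0.3650 / 0.4560 = 0.8004

0.800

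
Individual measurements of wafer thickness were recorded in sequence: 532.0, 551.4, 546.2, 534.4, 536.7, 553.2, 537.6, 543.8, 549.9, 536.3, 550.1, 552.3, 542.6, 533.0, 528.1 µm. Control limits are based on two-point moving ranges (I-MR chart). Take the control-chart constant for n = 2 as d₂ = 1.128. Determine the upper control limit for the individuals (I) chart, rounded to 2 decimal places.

X̄ = (532.0 + 551.4 + 546.2 + 534.4 + 536.7 + 553.2 + 537.6 + 543.8 + 549.9 + 536.3 + 550.1 + 552.3 + 542.6 + 533.0 + 528.1) / 15 = 541.8400
Moving ranges: 19.4, 5.2, 11.8, 2.3, 16.5, 15.6, 6.2, 6.1, 13.6, 13.8, 2.2, 9.7, 9.6, 4.9; M̄R̄ = 136.9000 / 14 = 9.7786
UCL = X̄ + 3·M̄R̄/d₂ = 541.8400 + 3 × 9.7786 / 1.128 = 567.8468

567.85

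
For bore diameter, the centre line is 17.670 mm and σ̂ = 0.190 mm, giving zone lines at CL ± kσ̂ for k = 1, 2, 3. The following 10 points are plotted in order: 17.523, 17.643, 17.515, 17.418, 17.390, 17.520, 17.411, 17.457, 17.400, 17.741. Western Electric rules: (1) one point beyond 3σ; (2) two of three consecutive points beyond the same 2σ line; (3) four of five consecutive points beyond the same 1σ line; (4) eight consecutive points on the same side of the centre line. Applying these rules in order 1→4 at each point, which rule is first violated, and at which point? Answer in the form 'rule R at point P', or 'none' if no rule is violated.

rule 3 at point 8

Zone of each point (C = within 1σ̂, B = 1σ̂–2σ̂, A = 2σ̂–3σ̂, * = beyond 3σ̂; sign = side of CL): 1:-C, 2:-C, 3:-C, 4:-B, 5:-B, 6:-C, 7:-B, 8:-B, 9:-B, 10:+C
Rule 3 (four of five consecutive points beyond the same 1σ limit) is satisfied at point 8.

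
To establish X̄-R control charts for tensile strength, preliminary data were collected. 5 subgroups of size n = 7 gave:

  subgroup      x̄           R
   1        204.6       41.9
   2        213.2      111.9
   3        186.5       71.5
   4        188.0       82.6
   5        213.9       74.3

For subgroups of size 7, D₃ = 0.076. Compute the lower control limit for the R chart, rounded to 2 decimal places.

5.81

R̄ = (41.9 + 111.9 + 71.5 + 82.6 + 74.3) / 5 = 382.2000 / 5 = 76.4400
LCL_R = D₃·R̄ = 0.076 × 76.4400 = 5.8094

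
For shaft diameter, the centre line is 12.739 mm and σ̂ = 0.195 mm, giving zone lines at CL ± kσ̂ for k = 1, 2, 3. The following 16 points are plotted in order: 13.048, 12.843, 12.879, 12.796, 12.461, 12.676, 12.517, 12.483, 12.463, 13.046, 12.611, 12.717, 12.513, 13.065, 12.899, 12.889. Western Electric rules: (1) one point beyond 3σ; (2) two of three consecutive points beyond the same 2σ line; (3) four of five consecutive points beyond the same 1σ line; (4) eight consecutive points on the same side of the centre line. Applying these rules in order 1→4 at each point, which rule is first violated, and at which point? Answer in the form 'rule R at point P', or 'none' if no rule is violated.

rule 3 at point 9

Zone of each point (C = within 1σ̂, B = 1σ̂–2σ̂, A = 2σ̂–3σ̂, * = beyond 3σ̂; sign = side of CL): 1:+B, 2:+C, 3:+C, 4:+C, 5:-B, 6:-C, 7:-B, 8:-B, 9:-B, 10:+B, 11:-C, 12:-C, 13:-B, 14:+B, 15:+C, 16:+C
Rule 3 (four of five consecutive points beyond the same 1σ limit) is satisfied at point 9.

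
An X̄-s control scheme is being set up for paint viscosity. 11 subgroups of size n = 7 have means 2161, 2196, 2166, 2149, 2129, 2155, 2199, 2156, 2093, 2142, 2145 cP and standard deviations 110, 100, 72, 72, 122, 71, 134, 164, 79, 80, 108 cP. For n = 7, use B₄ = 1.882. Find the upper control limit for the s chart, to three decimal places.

s̄ = (110 + 100 + 72 + 72 + 122 + 71 + 134 + 164 + 79 + 80 + 108) / 11 = 101.0909
UCL_s = B₄·s̄ = 1.882 × 101.0909 = 190.2531

190.253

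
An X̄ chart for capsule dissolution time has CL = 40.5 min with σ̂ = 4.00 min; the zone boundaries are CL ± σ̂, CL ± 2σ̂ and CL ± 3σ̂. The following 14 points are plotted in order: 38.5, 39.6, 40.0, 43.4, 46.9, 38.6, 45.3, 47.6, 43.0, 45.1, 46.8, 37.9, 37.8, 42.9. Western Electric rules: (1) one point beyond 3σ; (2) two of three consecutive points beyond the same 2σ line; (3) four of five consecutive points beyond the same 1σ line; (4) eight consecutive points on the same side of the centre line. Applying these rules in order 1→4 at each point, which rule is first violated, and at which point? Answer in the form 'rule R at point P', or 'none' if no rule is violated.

Zone of each point (C = within 1σ̂, B = 1σ̂–2σ̂, A = 2σ̂–3σ̂, * = beyond 3σ̂; sign = side of CL): 1:-C, 2:-C, 3:-C, 4:+C, 5:+B, 6:-C, 7:+B, 8:+B, 9:+C, 10:+B, 11:+B, 12:-C, 13:-C, 14:+C
Rule 3 (four of five consecutive points beyond the same 1σ limit) is satisfied at point 11.

rule 3 at point 11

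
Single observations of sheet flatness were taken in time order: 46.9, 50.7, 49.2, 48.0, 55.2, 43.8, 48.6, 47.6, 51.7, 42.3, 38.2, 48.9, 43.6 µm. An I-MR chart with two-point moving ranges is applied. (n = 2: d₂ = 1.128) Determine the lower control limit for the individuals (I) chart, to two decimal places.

32.99

X̄ = (46.9 + 50.7 + 49.2 + 48.0 + 55.2 + 43.8 + 48.6 + 47.6 + 51.7 + 42.3 + 38.2 + 48.9 + 43.6) / 13 = 47.2846
Moving ranges: 3.8, 1.5, 1.2, 7.2, 11.4, 4.8, 1.0, 4.1, 9.4, 4.1, 10.7, 5.3; M̄R̄ = 64.5000 / 12 = 5.3750
LCL = X̄ − 3·M̄R̄/d₂ = 47.2846 − 3 × 5.3750 / 1.128 = 32.9894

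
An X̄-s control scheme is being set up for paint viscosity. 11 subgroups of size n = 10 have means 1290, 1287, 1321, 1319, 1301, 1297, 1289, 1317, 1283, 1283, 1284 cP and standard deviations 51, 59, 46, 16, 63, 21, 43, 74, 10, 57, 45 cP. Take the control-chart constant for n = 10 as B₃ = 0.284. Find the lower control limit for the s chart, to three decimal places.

s̄ = (51 + 59 + 46 + 16 + 63 + 21 + 43 + 74 + 10 + 57 + 45) / 11 = 44.0909
LCL_s = B₃·s̄ = 0.284 × 44.0909 = 12.5218

12.522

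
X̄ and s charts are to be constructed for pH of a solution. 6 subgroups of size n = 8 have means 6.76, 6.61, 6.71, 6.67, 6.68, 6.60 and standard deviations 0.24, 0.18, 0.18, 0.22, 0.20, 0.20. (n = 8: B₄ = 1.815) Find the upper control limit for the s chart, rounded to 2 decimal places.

s̄ = (0.24 + 0.18 + 0.18 + 0.22 + 0.20 + 0.20) / 6 = 0.2033
UCL_s = B₄·s̄ = 1.815 × 0.2033 = 0.3690

0.37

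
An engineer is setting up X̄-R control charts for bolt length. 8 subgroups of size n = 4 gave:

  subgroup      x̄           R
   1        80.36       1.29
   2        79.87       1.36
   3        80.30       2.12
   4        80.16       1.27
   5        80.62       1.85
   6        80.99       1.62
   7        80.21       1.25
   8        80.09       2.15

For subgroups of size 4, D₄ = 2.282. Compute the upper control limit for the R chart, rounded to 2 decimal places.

3.68

R̄ = (1.29 + 1.36 + 2.12 + 1.27 + 1.85 + 1.62 + 1.25 + 2.15) / 8 = 12.9100 / 8 = 1.6138
UCL_R = D₄·R̄ = 2.282 × 1.6138 = 3.6826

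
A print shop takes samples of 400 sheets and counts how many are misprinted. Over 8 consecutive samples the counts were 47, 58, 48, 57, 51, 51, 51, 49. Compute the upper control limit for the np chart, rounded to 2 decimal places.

p̄ = Σdᵢ / (k·n) = 412 / (8 × 400) = 0.12875
UCL = np̄ + 3·√(np̄(1−p̄)) = 51.5000 + 3 × √(51.5000×0.87125) = 51.5000 + 3 × 6.6985 = 71.5954

71.60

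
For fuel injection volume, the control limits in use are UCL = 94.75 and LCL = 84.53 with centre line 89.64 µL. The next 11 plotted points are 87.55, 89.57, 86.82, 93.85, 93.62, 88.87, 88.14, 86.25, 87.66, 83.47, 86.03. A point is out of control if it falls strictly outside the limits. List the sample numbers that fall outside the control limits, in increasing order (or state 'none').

10

Compare each point to [84.53, 94.75]: sample 10 = 83.47 < LCL.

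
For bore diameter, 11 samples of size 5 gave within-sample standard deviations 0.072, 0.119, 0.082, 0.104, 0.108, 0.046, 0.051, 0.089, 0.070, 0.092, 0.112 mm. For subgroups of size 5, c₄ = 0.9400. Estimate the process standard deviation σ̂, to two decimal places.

s̄ = (0.072 + 0.119 + 0.082 + 0.104 + 0.108 + 0.046 + 0.051 + 0.089 + 0.070 + 0.092 + 0.112) / 11 = 0.0859
σ̂ = s̄ / c₄ = 0.0859 / 0.9400 = 0.0914

0.09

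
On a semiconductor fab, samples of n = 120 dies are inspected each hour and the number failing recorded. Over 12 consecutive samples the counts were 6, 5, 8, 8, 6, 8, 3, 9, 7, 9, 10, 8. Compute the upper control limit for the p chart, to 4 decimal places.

p̄ = Σdᵢ / (k·n) = 87 / (12 × 120) = 0.06042
UCL = p̄ + 3·√(p̄(1−p̄)/n) = 0.06042 + 3 × √(0.06042×0.93958/120) = 0.06042 + 3 × 0.02175 = 0.12567

0.1257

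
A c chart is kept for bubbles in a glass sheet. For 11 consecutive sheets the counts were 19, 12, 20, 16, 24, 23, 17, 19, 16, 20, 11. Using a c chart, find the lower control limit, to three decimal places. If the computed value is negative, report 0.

c̄ = (19 + 12 + 20 + 16 + 24 + 23 + 17 + 19 + 16 + 20 + 11) / 11 = 197 / 11 = 17.9091
LCL = c̄ − 3√c̄ = 17.9091 − 3 × 4.2319 = 5.2134

5.213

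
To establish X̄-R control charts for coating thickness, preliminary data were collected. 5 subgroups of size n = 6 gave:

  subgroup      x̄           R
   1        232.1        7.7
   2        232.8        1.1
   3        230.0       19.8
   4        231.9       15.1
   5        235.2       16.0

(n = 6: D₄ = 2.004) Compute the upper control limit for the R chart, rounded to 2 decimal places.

23.93

R̄ = (7.7 + 1.1 + 19.8 + 15.1 + 16.0) / 5 = 59.7000 / 5 = 11.9400
UCL_R = D₄·R̄ = 2.004 × 11.9400 = 23.9278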